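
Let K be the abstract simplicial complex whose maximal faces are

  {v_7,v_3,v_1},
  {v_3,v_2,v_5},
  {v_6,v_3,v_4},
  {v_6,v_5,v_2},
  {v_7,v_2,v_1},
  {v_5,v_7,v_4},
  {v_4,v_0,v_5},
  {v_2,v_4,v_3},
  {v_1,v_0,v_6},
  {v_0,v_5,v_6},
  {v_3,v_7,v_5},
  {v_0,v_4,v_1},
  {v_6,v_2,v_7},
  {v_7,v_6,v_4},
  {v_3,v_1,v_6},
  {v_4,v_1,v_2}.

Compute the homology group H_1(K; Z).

We work with the vertex ordering v_0 < v_1 < v_2 < v_3 < v_4 < v_5 < v_6 < v_7. The simplices of K, each written with vertices in increasing order, are:

  0-simplices (8): [v_0], [v_1], [v_2], [v_3], [v_4], [v_5], [v_6], [v_7]
  1-simplices (24): (24 of them)
  2-simplices (16): (16 of them)

Hence C_0 ≅ Z^8, C_1 ≅ Z^24, C_2 ≅ Z^16.

Boundary ∂_1: C_1 → C_0 is given by ∂[p,q] = [q] − [p]. For instance
  ∂[v_5,v_6] = [v_6] − [v_5].
The resulting 8×24 matrix has rank 7, and its Smith normal form has invariant factors (1,1,1,1,1,1,1).

Boundary ∂_2: C_2 → C_1 maps a triangle to the signed sum of its edges. For instance
  ∂[v_2,v_3,v_5] = [v_3,v_5] − [v_2,v_5] + [v_2,v_3],
  ∂[v_0,v_5,v_6] = [v_5,v_6] − [v_0,v_6] + [v_0,v_5].
As a 24×16 matrix over Z this has rank 15, with invariant factors (1,1,1,1,1,1,1,1,1,1,1,1,1,1,1).

Now H_k = ker ∂_k / im ∂_{k+1}, so:

  H_1: rank ker ∂_1 − rank ∂_2 = (24 − 7) − 15 = 2, and the invariant factors of ∂_2 are all 1, so H_1 ≅ Z^2.

H_1 = Z^2.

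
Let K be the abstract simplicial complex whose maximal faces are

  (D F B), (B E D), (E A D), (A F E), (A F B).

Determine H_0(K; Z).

H_0 = Z.

We work with the vertex ordering A < B < D < E < F. The simplices of K, each written with vertices in increasing order, are:

  0-simplices (5): A, B, D, E, F
  1-simplices (10): AB, AD, AE, AF, BD, BE, BF, DE, DF, EF
  2-simplices (5): ABF, ADE, AEF, BDE, BDF

Hence C_0 ≅ Z^5, C_1 ≅ Z^10, C_2 ≅ Z^5.

Boundary ∂_1: C_1 → C_0 maps an edge to its endpoints' difference, ∂[p,q] = q − p. For instance
  ∂AF = F − A.
The resulting 5×10 matrix has rank 4, and its Smith normal form has invariant factors (1,1,1,1).

∂_2: C_2 → C_1 sends each 2-simplex [p,q,r] to [q,r] − [p,r] + [p,q]. For instance
  ∂AEF = EF − AF + AE,
  ∂ABF = BF − AF + AB.
The 10×5 boundary matrix has rank 5 and Smith normal form diag(1,1,1,1,1).

Reading off H_k = ker ∂_k / im ∂_{k+1}:

  H_0: rank C_0 − rank ∂_1 = 5 − 4 = 1, and the invariant factors of ∂_1 are all 1, so H_0 ≅ Z.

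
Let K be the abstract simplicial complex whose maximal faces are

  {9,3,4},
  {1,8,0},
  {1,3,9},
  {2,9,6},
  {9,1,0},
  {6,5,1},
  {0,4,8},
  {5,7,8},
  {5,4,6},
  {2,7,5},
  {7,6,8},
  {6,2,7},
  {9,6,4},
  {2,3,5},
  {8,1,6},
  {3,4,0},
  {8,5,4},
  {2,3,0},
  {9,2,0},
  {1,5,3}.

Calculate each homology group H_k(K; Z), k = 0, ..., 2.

H_0 = Z,  H_1 = Z ⊕ Z/2Z,  H_2 = 0.

K has 10 vertices, 30 edges, 20 triangles.
rank ∂_0 = 0, rank ∂_1 = 9 ⇒ b_0 = 10 − 0 − 9 = 1; all invariant factors of ∂_1 are 1 so no torsion. So H_0 ≅ Z.
rank ∂_1 = 9, rank ∂_2 = 20 ⇒ b_1 = 30 − 9 − 20 = 1; ∂_2 has invariant factor(s) [2] giving torsion. So H_1 ≅ Z ⊕ Z/2Z.
rank ∂_2 = 20, rank ∂_3 = 0 ⇒ b_2 = 20 − 20 − 0 = 0. So H_2 ≅ 0.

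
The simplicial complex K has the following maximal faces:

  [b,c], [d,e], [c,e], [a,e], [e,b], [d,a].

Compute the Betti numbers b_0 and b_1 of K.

b_0 = 1, b_1 = 2.

Fix the vertex order a < b < c < d < e and write every simplex with vertices in increasing order. Then dim K = 1 and the simplices of K are:

  0-simplices (5): a, b, c, d, e
  1-simplices (6): ad, ae, bc, be, ce, de

giving chain groups C_0 ≅ Z^5, C_1 ≅ Z^6.

The boundary map ∂_1: C_1 → C_0 sends each edge [p,q] (with p < q) to q − p. For instance
  ∂ae = e − a.
As a 5×6 matrix over Z this has rank 4, with invariant factors (1,1,1,1).

Now H_k = ker ∂_k / im ∂_{k+1}, so:

  H_0: rank C_0 − rank ∂_1 = 5 − 4 = 1, and the invariant factors of ∂_1 are all 1, so H_0 = Z.
  H_1: rank ker ∂_1 − rank ∂_2 = (6 − 4) − 0 = 2, and there is no ∂_2, so H_1 = Z^2.

(K is a triangulation of a wedge of 2 circles.)

Hence the Betti numbers are b_0 = 1, b_1 = 2.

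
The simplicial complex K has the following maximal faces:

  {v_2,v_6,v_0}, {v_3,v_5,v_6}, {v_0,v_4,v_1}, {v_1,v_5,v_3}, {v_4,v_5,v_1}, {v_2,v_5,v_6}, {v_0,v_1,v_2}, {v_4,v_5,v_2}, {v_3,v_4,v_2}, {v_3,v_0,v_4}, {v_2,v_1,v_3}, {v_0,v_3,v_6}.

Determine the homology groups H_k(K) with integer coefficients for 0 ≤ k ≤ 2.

H_0 = Z,  H_1 = Z/2,  H_2 = 0.

Take the total order v_0 < v_1 < v_2 < v_3 < v_4 < v_5 < v_6 on the vertex set. Then K (dimension 2) consists of the simplices:

  0-simplices (7): [v_0], [v_1], [v_2], [v_3], [v_4], [v_5], [v_6]
  1-simplices (18): (18 of them)
  2-simplices (12): (12 of them)

giving chain groups C_0 ≅ Z^7, C_1 ≅ Z^18, C_2 ≅ Z^12.

Boundary ∂_1: C_1 → C_0 sends each edge [p,q] (with p < q) to q − p. For instance
  ∂[v_1,v_5] = [v_5] − [v_1].
The 7×18 boundary matrix has rank 6 and Smith normal form diag(1,1,1,1,1,1).

The boundary map ∂_2: C_2 → C_1 acts by ∂[p,q,r] = [q,r] − [p,r] + [p,q]. For instance
  ∂[v_0,v_1,v_2] = [v_1,v_2] − [v_0,v_2] + [v_0,v_1],
  ∂[v_1,v_3,v_5] = [v_3,v_5] − [v_1,v_5] + [v_1,v_3].
The resulting 18×12 matrix has rank 12, and its Smith normal form has invariant factors (1,1,1,1,1,1,1,1,1,1,1,2).

Reading off H_k = ker ∂_k / im ∂_{k+1}:

  H_0: rank C_0 − rank ∂_1 = 7 − 6 = 1, and the invariant factors of ∂_1 are all 1, so H_0 = Z.
  H_1: rank ker ∂_1 − rank ∂_2 = (18 − 6) − 12 = 0, and ∂_2 has invariant factor 2 > 1, so H_1 = Z/2.
  H_2: rank ker ∂_2 − rank ∂_3 = (12 − 12) − 0 = 0, and there is no ∂_3, so H_2 = 0.

As a check, the Euler characteristic is 7 − 18 + 12 = 1, which agrees with 1 − 0 + 0 = 1.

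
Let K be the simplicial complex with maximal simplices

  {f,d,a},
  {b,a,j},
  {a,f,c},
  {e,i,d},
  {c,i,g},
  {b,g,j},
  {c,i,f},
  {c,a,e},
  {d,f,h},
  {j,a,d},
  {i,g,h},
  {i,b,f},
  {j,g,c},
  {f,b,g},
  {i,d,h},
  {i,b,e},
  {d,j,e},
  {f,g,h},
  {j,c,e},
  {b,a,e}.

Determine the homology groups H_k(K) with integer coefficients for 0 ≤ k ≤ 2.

Take the total order a < b < c < d < e < f < g < h < i < j on the vertex set. Then K (dimension 2) consists of the simplices:

  0-simplices (10): a, b, c, d, e, f, g, h, i, j
  1-simplices (30): ab, ac, ad, ae, af, aj, be, bf, bg, bi, bj, ce, cf, cg, ci, cj, de, df, dh, di, dj, ei, ej, fg, fh, fi, gh, gi, gj, hi
  2-simplices (20): abe, abj, ace, acf, adf, adj, bei, bfg, bfi, bgj, cej, cfi, cgi, cgj, dei, dej, dfh, dhi, fgh, ghi

giving chain groups C_0 ≅ Z^10, C_1 ≅ Z^30, C_2 ≅ Z^20.

∂_1: C_1 → C_0 is given by ∂[p,q] = [q] − [p].
The resulting 10×30 matrix has rank 9, and its Smith normal form has invariant factors (1,1,1,1,1,1,1,1,1).

The boundary map ∂_2: C_2 → C_1 maps a triangle to the signed sum of its edges. For instance
  ∂cgi = gi − ci + cg,
  ∂abe = be − ae + ab.
This gives a 30×20 integer matrix of rank 20; reducing to Smith normal form yields diagonal entries (1,1,1,1,1,1,1,1,1,1,1,1,1,1,1,1,1,1,1,2).

From H_k ≅ ker(∂_k) / im(∂_{k+1}) we obtain:

  H_0: rank C_0 − rank ∂_1 = 10 − 9 = 1, and the invariant factors of ∂_1 are all 1, so H_0 ≅ Z.
  H_1: rank ker ∂_1 − rank ∂_2 = (30 − 9) − 20 = 1, and ∂_2 has invariant factor 2 > 1, so H_1 ≅ Z ⊕ Z/2Z.
  H_2: rank ker ∂_2 − rank ∂_3 = (20 − 20) − 0 = 0, and there is no ∂_3, so H_2 ≅ 0.

H_0 ≅ Z,  H_1 ≅ Z ⊕ Z/2Z,  H_2 = 0.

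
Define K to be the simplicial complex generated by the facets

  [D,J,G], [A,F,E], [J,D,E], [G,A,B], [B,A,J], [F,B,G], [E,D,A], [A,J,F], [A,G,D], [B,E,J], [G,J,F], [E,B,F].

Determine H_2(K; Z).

H_2 ≅ 0.

We work with the vertex ordering A < B < D < E < F < G < J. The simplices of K, each written with vertices in increasing order, are:

  0-simplices (7): A, B, D, E, F, G, J
  1-simplices (18): AB, AD, AE, AF, AG, AJ, BE, BF, BG, BJ, DE, DG, DJ, EF, EJ, FG, FJ, GJ
  2-simplices (12): ABG, ABJ, ADE, ADG, AEF, AFJ, BEF, BEJ, BFG, DEJ, DGJ, FGJ

giving chain groups C_0 ≅ Z^7, C_1 ≅ Z^18, C_2 ≅ Z^12.

The boundary map ∂_1: C_1 → C_0 maps an edge to its endpoints' difference, ∂[p,q] = q − p.
The 7×18 boundary matrix has rank 6 and Smith normal form diag(1,1,1,1,1,1).

∂_2: C_2 → C_1 acts by ∂[p,q,r] = [q,r] − [p,r] + [p,q]. For instance
  ∂AEF = EF − AF + AE,
  ∂BEF = EF − BF + BE.
This gives a 18×12 integer matrix of rank 12; reducing to Smith normal form yields diagonal entries (1,1,1,1,1,1,1,1,1,1,1,2).

Now H_k = ker ∂_k / im ∂_{k+1}, so:

  H_2: rank ker ∂_2 − rank ∂_3 = (12 − 12) − 0 = 0, and there is no ∂_3, so H_2 ≅ 0.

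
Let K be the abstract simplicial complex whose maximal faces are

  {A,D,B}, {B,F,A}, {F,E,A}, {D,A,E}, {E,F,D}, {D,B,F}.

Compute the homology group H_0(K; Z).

K has 5 vertices, 9 edges, 6 triangles.
rank ∂_0 = 0, rank ∂_1 = 4 ⇒ b_0 = 5 − 0 − 4 = 1; all invariant factors of ∂_1 are 1 so no torsion. So H_0 = Z.

H_0 ≅ Z.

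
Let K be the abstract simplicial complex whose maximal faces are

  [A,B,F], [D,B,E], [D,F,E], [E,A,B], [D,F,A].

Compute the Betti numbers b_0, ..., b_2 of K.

b_0 = 1, b_1 = 1, b_2 = 0.

We work with the vertex ordering A < B < D < E < F. The simplices of K, each written with vertices in increasing order, are:

  0-simplices (5): A, B, D, E, F
  1-simplices (10): AB, AD, AE, AF, BD, BE, BF, DE, DF, EF
  2-simplices (5): ABE, ABF, ADF, BDE, DEF

Hence C_0 ≅ Z^5, C_1 ≅ Z^10, C_2 ≅ Z^5.

Boundary ∂_1: C_1 → C_0 is given by ∂[p,q] = [q] − [p]. For instance
  ∂AE = E − A.
This gives a 5×10 integer matrix of rank 4; reducing to Smith normal form yields diagonal entries (1,1,1,1).

Boundary ∂_2: C_2 → C_1 sends each 2-simplex [p,q,r] to [q,r] − [p,r] + [p,q]. For instance
  ∂ABF = BF − AF + AB,
  ∂BDE = DE − BE + BD.
The 10×5 boundary matrix has rank 5 and Smith normal form diag(1,1,1,1,1).

Reading off H_k = ker ∂_k / im ∂_{k+1}:

  H_0: rank C_0 − rank ∂_1 = 5 − 4 = 1, and the invariant factors of ∂_1 are all 1, so H_0 = Z.
  H_1: rank ker ∂_1 − rank ∂_2 = (10 − 4) − 5 = 1, and the invariant factors of ∂_2 are all 1, so H_1 = Z.
  H_2: rank ker ∂_2 − rank ∂_3 = (5 − 5) − 0 = 0, and there is no ∂_3, so H_2 = 0.

As a check, the Euler characteristic is 5 − 10 + 5 = 0, which agrees with 1 − 1 + 0 = 0.
(K is a triangulation of the Möbius band.)

Hence the Betti numbers are b_0 = 1, b_1 = 1, b_2 = 0.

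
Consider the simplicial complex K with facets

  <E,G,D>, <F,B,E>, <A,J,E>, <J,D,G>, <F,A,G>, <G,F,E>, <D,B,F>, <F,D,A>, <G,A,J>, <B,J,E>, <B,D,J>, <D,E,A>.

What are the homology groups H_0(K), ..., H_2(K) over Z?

H_0 ≅ Z,  H_1 ≅ Z/2,  H_2 = 0.

We work with the vertex ordering A < B < D < E < F < G < J. The simplices of K, each written with vertices in increasing order, are:

  0-simplices (7): A, B, D, E, F, G, J
  1-simplices (18): AD, AE, AF, AG, AJ, BD, BE, BF, BJ, DE, DF, DG, DJ, EF, EG, EJ, FG, GJ
  2-simplices (12): ADE, ADF, AEJ, AFG, AGJ, BDF, BDJ, BEF, BEJ, DEG, DGJ, EFG

so the chain groups are C_0 ≅ Z^7, C_1 ≅ Z^18, C_2 ≅ Z^12.

Boundary ∂_1: C_1 → C_0 maps an edge to its endpoints' difference, ∂[p,q] = q − p. For instance
  ∂AJ = J − A.
This gives a 7×18 integer matrix of rank 6; reducing to Smith normal form yields diagonal entries (1,1,1,1,1,1).

The boundary map ∂_2: C_2 → C_1 acts by ∂[p,q,r] = [q,r] − [p,r] + [p,q]. For instance
  ∂AFG = FG − AG + AF,
  ∂BDJ = DJ − BJ + BD.
As a 18×12 matrix over Z this has rank 12, with invariant factors (1,1,1,1,1,1,1,1,1,1,1,2).

Reading off H_k = ker ∂_k / im ∂_{k+1}:

  H_0: rank C_0 − rank ∂_1 = 7 − 6 = 1, and the invariant factors of ∂_1 are all 1, so H_0 ≅ Z.
  H_1: rank ker ∂_1 − rank ∂_2 = (18 − 6) − 12 = 0, and ∂_2 has invariant factor 2 > 1, so H_1 ≅ Z/2.
  H_2: rank ker ∂_2 − rank ∂_3 = (12 − 12) − 0 = 0, and there is no ∂_3, so H_2 ≅ 0.

As a check, the Euler characteristic is 7 − 18 + 12 = 1, which agrees with 1 − 0 + 0 = 1.
(K is a triangulation of the real projective plane RP^2.)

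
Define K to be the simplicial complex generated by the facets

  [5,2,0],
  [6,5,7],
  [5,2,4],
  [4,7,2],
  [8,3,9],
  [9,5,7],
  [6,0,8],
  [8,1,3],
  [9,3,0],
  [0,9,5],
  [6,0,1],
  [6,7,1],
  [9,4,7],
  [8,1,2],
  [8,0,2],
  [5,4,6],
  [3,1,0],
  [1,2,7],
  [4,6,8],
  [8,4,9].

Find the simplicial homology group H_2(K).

H_2 = 0.

Fix the vertex order 0 < 1 < 2 < 3 < 4 < 5 < 6 < 7 < 8 < 9 and write every simplex with vertices in increasing order. Then dim K = 2 and the simplices of K are:

  0-simplices (10): [0], [1], [2], [3], [4], [5], [6], [7], [8], [9]
  1-simplices (30): (30 of them)
  2-simplices (20): (20 of them)

giving chain groups C_0 ≅ Z^10, C_1 ≅ Z^30, C_2 ≅ Z^20.

The boundary map ∂_1: C_1 → C_0 is given by ∂[p,q] = [q] − [p]. For instance
  ∂[0,3] = [3] − [0].
As a 10×30 matrix over Z this has rank 9, with invariant factors (1,1,1,1,1,1,1,1,1).

∂_2: C_2 → C_1 acts by ∂[p,q,r] = [q,r] − [p,r] + [p,q]. For instance
  ∂[0,3,9] = [3,9] − [0,9] + [0,3],
  ∂[1,2,7] = [2,7] − [1,7] + [1,2].
The 30×20 boundary matrix has rank 20 and Smith normal form diag(1,1,1,1,1,1,1,1,1,1,1,1,1,1,1,1,1,1,1,2).

Computing H_k = (kernel of ∂_k) / (image of ∂_{k+1}):

  H_2: rank ker ∂_2 − rank ∂_3 = (20 − 20) − 0 = 0, and there is no ∂_3, so H_2 ≅ 0.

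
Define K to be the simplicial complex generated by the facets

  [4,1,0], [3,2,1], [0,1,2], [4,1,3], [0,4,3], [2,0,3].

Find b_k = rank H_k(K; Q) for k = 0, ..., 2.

b_0 = 1, b_1 = 0, b_2 = 1.

We work with the vertex ordering 0 < 1 < 2 < 3 < 4. The simplices of K, each written with vertices in increasing order, are:

  0-simplices (5): [0], [1], [2], [3], [4]
  1-simplices (9): [0,1], [0,2], [0,3], [0,4], [1,2], [1,3], [1,4], [2,3], [3,4]
  2-simplices (6): [0,1,2], [0,1,4], [0,2,3], [0,3,4], [1,2,3], [1,3,4]

giving chain groups C_0 ≅ Z^5, C_1 ≅ Z^9, C_2 ≅ Z^6.

∂_1: C_1 → C_0 sends each edge [p,q] (with p < q) to q − p. For instance
  ∂[2,3] = [3] − [2].
As a 5×9 matrix over Z this has rank 4, with invariant factors (1,1,1,1).

The boundary map ∂_2: C_2 → C_1 maps a triangle to the signed sum of its edges. For instance
  ∂[0,3,4] = [3,4] − [0,4] + [0,3],
  ∂[0,1,2] = [1,2] − [0,2] + [0,1].
This gives a 9×6 integer matrix of rank 5; reducing to Smith normal form yields diagonal entries (1,1,1,1,1).

Computing H_k = (kernel of ∂_k) / (image of ∂_{k+1}):

  H_0: rank C_0 − rank ∂_1 = 5 − 4 = 1, and the invariant factors of ∂_1 are all 1, so H_0 ≅ Z.
  H_1: rank ker ∂_1 − rank ∂_2 = (9 − 4) − 5 = 0, and the invariant factors of ∂_2 are all 1, so H_1 ≅ 0.
  H_2: rank ker ∂_2 − rank ∂_3 = (6 − 5) − 0 = 1, and there is no ∂_3, so H_2 ≅ Z.

(K is a triangulation of the 2-sphere S^2.)

Hence the Betti numbers are b_0 = 1, b_1 = 0, b_2 = 1.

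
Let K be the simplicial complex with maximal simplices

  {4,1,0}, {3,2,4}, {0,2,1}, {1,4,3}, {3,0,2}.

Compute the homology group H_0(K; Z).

K has 5 vertices, 10 edges, 5 triangles.
rank ∂_0 = 0, rank ∂_1 = 4 ⇒ b_0 = 5 − 0 − 4 = 1; all invariant factors of ∂_1 are 1 so no torsion. So H_0 ≅ Z.

H_0 ≅ Z.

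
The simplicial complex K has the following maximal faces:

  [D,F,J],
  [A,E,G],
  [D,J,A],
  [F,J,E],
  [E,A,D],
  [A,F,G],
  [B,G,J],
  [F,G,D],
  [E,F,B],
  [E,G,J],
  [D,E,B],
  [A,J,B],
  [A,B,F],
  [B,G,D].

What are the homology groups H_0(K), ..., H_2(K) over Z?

Fix the vertex order A < B < D < E < F < G < J and write every simplex with vertices in increasing order. Then dim K = 2 and the simplices of K are:

  0-simplices (7): A, B, D, E, F, G, J
  1-simplices (21): AB, AD, AE, AF, AG, AJ, BD, BE, BF, BG, BJ, DE, DF, DG, DJ, EF, EG, EJ, FG, FJ, GJ
  2-simplices (14): ABF, ABJ, ADE, ADJ, AEG, AFG, BDE, BDG, BEF, BGJ, DFG, DFJ, EFJ, EGJ

Hence C_0 ≅ Z^7, C_1 ≅ Z^21, C_2 ≅ Z^14.

Boundary ∂_1: C_1 → C_0 is given by ∂[p,q] = [q] − [p].
This gives a 7×21 integer matrix of rank 6; reducing to Smith normal form yields diagonal entries (1,1,1,1,1,1).

∂_2: C_2 → C_1 acts by ∂[p,q,r] = [q,r] − [p,r] + [p,q]. For instance
  ∂ADE = DE − AE + AD,
  ∂ABF = BF − AF + AB.
As a 21×14 matrix over Z this has rank 13, with invariant factors (1,1,1,1,1,1,1,1,1,1,1,1,1).

Reading off H_k = ker ∂_k / im ∂_{k+1}:

  H_0: rank C_0 − rank ∂_1 = 7 − 6 = 1, and the invariant factors of ∂_1 are all 1, so H_0 ≅ Z.
  H_1: rank ker ∂_1 − rank ∂_2 = (21 − 6) − 13 = 2, and the invariant factors of ∂_2 are all 1, so H_1 ≅ Z^2.
  H_2: rank ker ∂_2 − rank ∂_3 = (14 − 13) − 0 = 1, and there is no ∂_3, so H_2 ≅ Z.

As a check, the Euler characteristic is 7 − 21 + 14 = 0, which agrees with 1 − 2 + 1 = 0.

H_0 = Z,  H_1 = Z^2,  H_2 = Z.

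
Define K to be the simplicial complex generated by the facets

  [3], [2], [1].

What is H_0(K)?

H_0 = Z^3.

We work with the vertex ordering 1 < 2 < 3. The simplices of K, each written with vertices in increasing order, are:

  0-simplices (3): [1], [2], [3]

Hence C_0 ≅ Z^3.

Computing H_k = (kernel of ∂_k) / (image of ∂_{k+1}):

  H_0: rank C_0 − rank ∂_1 = 3 − 0 = 3, and there is no ∂_1, so H_0 = Z^3.

(K is a triangulation of a set of 3 points.)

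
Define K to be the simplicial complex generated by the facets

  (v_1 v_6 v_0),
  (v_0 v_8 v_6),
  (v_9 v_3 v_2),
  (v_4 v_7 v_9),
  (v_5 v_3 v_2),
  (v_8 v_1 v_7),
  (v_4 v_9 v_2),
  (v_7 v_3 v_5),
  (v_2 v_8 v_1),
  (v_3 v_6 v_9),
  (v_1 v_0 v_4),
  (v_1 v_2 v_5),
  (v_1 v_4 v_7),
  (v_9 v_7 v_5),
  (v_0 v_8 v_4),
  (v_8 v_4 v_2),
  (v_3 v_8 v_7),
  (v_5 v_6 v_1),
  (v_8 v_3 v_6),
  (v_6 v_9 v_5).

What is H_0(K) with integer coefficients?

H_0 = Z.

We work with the vertex ordering v_0 < v_1 < v_2 < v_3 < v_4 < v_5 < v_6 < v_7 < v_8 < v_9. The simplices of K, each written with vertices in increasing order, are:

  0-simplices (10): [v_0], [v_1], [v_2], [v_3], [v_4], [v_5], [v_6], [v_7], [v_8], [v_9]
  1-simplices (30): (30 of them)
  2-simplices (20): (20 of them)

Hence C_0 ≅ Z^10, C_1 ≅ Z^30, C_2 ≅ Z^20.

The boundary map ∂_1: C_1 → C_0 sends each edge [p,q] (with p < q) to q − p.
As a 10×30 matrix over Z this has rank 9, with invariant factors (1,1,1,1,1,1,1,1,1).

Boundary ∂_2: C_2 → C_1 maps a triangle to the signed sum of its edges. For instance
  ∂[v_3,v_7,v_8] = [v_7,v_8] − [v_3,v_8] + [v_3,v_7],
  ∂[v_1,v_2,v_5] = [v_2,v_5] − [v_1,v_5] + [v_1,v_2].
The resulting 30×20 matrix has rank 20, and its Smith normal form has invariant factors (1,1,1,1,1,1,1,1,1,1,1,1,1,1,1,1,1,1,1,2).

From H_k ≅ ker(∂_k) / im(∂_{k+1}) we obtain:

  H_0: rank C_0 − rank ∂_1 = 10 − 9 = 1, and the invariant factors of ∂_1 are all 1, so H_0 = Z.

(K is a triangulation of the Klein bottle.)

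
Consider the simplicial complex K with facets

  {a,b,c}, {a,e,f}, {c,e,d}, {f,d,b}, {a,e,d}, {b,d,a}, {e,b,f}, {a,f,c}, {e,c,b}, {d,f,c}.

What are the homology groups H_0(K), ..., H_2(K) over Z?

H_0 ≅ Z,  H_1 ≅ Z/2,  H_2 = 0.

K has 6 vertices, 15 edges, 10 triangles.
rank ∂_0 = 0, rank ∂_1 = 5 ⇒ b_0 = 6 − 0 − 5 = 1; all invariant factors of ∂_1 are 1 so no torsion. So H_0 ≅ Z.
rank ∂_1 = 5, rank ∂_2 = 10 ⇒ b_1 = 15 − 5 − 10 = 0; ∂_2 has invariant factor(s) [2] giving torsion. So H_1 ≅ Z/2.
rank ∂_2 = 10, rank ∂_3 = 0 ⇒ b_2 = 10 − 10 − 0 = 0. So H_2 ≅ 0.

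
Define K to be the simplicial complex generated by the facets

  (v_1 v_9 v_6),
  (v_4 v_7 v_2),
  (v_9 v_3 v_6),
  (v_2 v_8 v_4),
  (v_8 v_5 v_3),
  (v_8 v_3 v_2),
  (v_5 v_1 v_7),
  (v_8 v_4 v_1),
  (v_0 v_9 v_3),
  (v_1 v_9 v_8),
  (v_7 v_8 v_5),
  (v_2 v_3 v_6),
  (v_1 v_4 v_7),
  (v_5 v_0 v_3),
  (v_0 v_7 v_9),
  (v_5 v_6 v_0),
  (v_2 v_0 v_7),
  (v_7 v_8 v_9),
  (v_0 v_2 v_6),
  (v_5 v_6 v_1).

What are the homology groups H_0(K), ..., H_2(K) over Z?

H_0 = Z,  H_1 = Z ⊕ Z/2,  H_2 = 0.

Fix the vertex order v_0 < v_1 < v_2 < v_3 < v_4 < v_5 < v_6 < v_7 < v_8 < v_9 and write every simplex with vertices in increasing order. Then dim K = 2 and the simplices of K are:

  0-simplices (10): [v_0], [v_1], [v_2], [v_3], [v_4], [v_5], [v_6], [v_7], [v_8], [v_9]
  1-simplices (30): (30 of them)
  2-simplices (20): (20 of them)

so the chain groups are C_0 ≅ Z^10, C_1 ≅ Z^30, C_2 ≅ Z^20.

The boundary map ∂_1: C_1 → C_0 sends each edge [p,q] (with p < q) to q − p.
The resulting 10×30 matrix has rank 9, and its Smith normal form has invariant factors (1,1,1,1,1,1,1,1,1).

∂_2: C_2 → C_1 acts by ∂[p,q,r] = [q,r] − [p,r] + [p,q]. For instance
  ∂[v_3,v_6,v_9] = [v_6,v_9] − [v_3,v_9] + [v_3,v_6],
  ∂[v_7,v_8,v_9] = [v_8,v_9] − [v_7,v_9] + [v_7,v_8].
This gives a 30×20 integer matrix of rank 20; reducing to Smith normal form yields diagonal entries (1,1,1,1,1,1,1,1,1,1,1,1,1,1,1,1,1,1,1,2).

Now H_k = ker ∂_k / im ∂_{k+1}, so:

  H_0: rank C_0 − rank ∂_1 = 10 − 9 = 1, and the invariant factors of ∂_1 are all 1, so H_0 ≅ Z.
  H_1: rank ker ∂_1 − rank ∂_2 = (30 − 9) − 20 = 1, and ∂_2 has invariant factor 2 > 1, so H_1 ≅ Z ⊕ Z/2.
  H_2: rank ker ∂_2 − rank ∂_3 = (20 − 20) − 0 = 0, and there is no ∂_3, so H_2 ≅ 0.

(K is a triangulation of the Klein bottle.)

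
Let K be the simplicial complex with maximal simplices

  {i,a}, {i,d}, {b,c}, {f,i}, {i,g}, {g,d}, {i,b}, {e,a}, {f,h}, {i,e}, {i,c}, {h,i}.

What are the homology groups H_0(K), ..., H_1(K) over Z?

H_0 = Z,  H_1 = Z^4.

We work with the vertex ordering a < b < c < d < e < f < g < h < i. The simplices of K, each written with vertices in increasing order, are:

  0-simplices (9): a, b, c, d, e, f, g, h, i
  1-simplices (12): ae, ai, bc, bi, ci, dg, di, ei, fh, fi, gi, hi

Hence C_0 ≅ Z^9, C_1 ≅ Z^12.

Boundary ∂_1: C_1 → C_0 sends each edge [p,q] (with p < q) to q − p. For instance
  ∂ai = i − a.
As a 9×12 matrix over Z this has rank 8, with invariant factors (1,1,1,1,1,1,1,1).

Reading off H_k = ker ∂_k / im ∂_{k+1}:

  H_0: rank C_0 − rank ∂_1 = 9 − 8 = 1, and the invariant factors of ∂_1 are all 1, so H_0 ≅ Z.
  H_1: rank ker ∂_1 − rank ∂_2 = (12 − 8) − 0 = 4, and there is no ∂_2, so H_1 ≅ Z^4.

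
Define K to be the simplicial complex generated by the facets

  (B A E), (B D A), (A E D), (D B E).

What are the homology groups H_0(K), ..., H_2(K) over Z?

Take the total order A < B < D < E on the vertex set. Then K (dimension 2) consists of the simplices:

  0-simplices (4): A, B, D, E
  1-simplices (6): AB, AD, AE, BD, BE, DE
  2-simplices (4): ABD, ABE, ADE, BDE

giving chain groups C_0 ≅ Z^4, C_1 ≅ Z^6, C_2 ≅ Z^4.

Boundary ∂_1: C_1 → C_0 is given by ∂[p,q] = [q] − [p]. For instance
  ∂AE = E − A.
The resulting 4×6 matrix has rank 3, and its Smith normal form has invariant factors (1,1,1).

∂_2: C_2 → C_1 acts by ∂[p,q,r] = [q,r] − [p,r] + [p,q]. For instance
  ∂ABE = BE − AE + AB,
  ∂BDE = DE − BE + BD.
As a 6×4 matrix over Z this has rank 3, with invariant factors (1,1,1).

Now H_k = ker ∂_k / im ∂_{k+1}, so:

  H_0: rank C_0 − rank ∂_1 = 4 − 3 = 1, and the invariant factors of ∂_1 are all 1, so H_0 = Z.
  H_1: rank ker ∂_1 − rank ∂_2 = (6 − 3) − 3 = 0, and the invariant factors of ∂_2 are all 1, so H_1 = 0.
  H_2: rank ker ∂_2 − rank ∂_3 = (4 − 3) − 0 = 1, and there is no ∂_3, so H_2 = Z.

As a check, the Euler characteristic is 4 − 6 + 4 = 2, which agrees with 1 − 0 + 1 = 2.
(K is a triangulation of the 2-sphere S^2.)

H_0 ≅ Z,  H_1 = 0,  H_2 ≅ Z.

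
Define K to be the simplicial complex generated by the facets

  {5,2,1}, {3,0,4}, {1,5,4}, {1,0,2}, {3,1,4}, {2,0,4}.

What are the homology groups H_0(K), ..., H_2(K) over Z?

Order the vertices as 0 < 1 < 2 < 3 < 4 < 5. Listing each simplex with vertices in this order, K has dimension 2 with simplices:

  0-simplices (6): [0], [1], [2], [3], [4], [5]
  1-simplices (12): [0,1], [0,2], [0,3], [0,4], [1,2], [1,3], [1,4], [1,5], [2,4], [2,5], [3,4], [4,5]
  2-simplices (6): [0,1,2], [0,2,4], [0,3,4], [1,2,5], [1,3,4], [1,4,5]

Hence C_0 ≅ Z^6, C_1 ≅ Z^12, C_2 ≅ Z^6.

Boundary ∂_1: C_1 → C_0 sends each edge [p,q] (with p < q) to q − p. For instance
  ∂[0,3] = [3] − [0].
This gives a 6×12 integer matrix of rank 5; reducing to Smith normal form yields diagonal entries (1,1,1,1,1).

The boundary map ∂_2: C_2 → C_1 maps a triangle to the signed sum of its edges. For instance
  ∂[0,3,4] = [3,4] − [0,4] + [0,3],
  ∂[0,2,4] = [2,4] − [0,4] + [0,2].
As a 12×6 matrix over Z this has rank 6, with invariant factors (1,1,1,1,1,1).

Now H_k = ker ∂_k / im ∂_{k+1}, so:

  H_0: rank C_0 − rank ∂_1 = 6 − 5 = 1, and the invariant factors of ∂_1 are all 1, so H_0 = Z.
  H_1: rank ker ∂_1 − rank ∂_2 = (12 − 5) − 6 = 1, and the invariant factors of ∂_2 are all 1, so H_1 = Z.
  H_2: rank ker ∂_2 − rank ∂_3 = (6 − 6) − 0 = 0, and there is no ∂_3, so H_2 = 0.

H_0 = Z,  H_1 = Z,  H_2 = 0.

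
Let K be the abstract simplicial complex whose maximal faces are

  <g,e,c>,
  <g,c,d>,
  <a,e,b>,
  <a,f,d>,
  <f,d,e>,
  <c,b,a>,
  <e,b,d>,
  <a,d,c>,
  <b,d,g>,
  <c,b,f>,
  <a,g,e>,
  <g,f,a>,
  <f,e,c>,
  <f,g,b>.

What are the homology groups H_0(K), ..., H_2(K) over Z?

Fix the vertex order a < b < c < d < e < f < g and write every simplex with vertices in increasing order. Then dim K = 2 and the simplices of K are:

  0-simplices (7): a, b, c, d, e, f, g
  1-simplices (21): ab, ac, ad, ae, af, ag, bc, bd, be, bf, bg, cd, ce, cf, cg, de, df, dg, ef, eg, fg
  2-simplices (14): abc, abe, acd, adf, aeg, afg, bcf, bde, bdg, bfg, cdg, cef, ceg, def

giving chain groups C_0 ≅ Z^7, C_1 ≅ Z^21, C_2 ≅ Z^14.

Boundary ∂_1: C_1 → C_0 sends each edge [p,q] (with p < q) to q − p. For instance
  ∂af = f − a.
This gives a 7×21 integer matrix of rank 6; reducing to Smith normal form yields diagonal entries (1,1,1,1,1,1).

The boundary map ∂_2: C_2 → C_1 maps a triangle to the signed sum of its edges. For instance
  ∂adf = df − af + ad,
  ∂bcf = cf − bf + bc.
As a 21×14 matrix over Z this has rank 13, with invariant factors (1,1,1,1,1,1,1,1,1,1,1,1,1).

Now H_k = ker ∂_k / im ∂_{k+1}, so:

  H_0: rank C_0 − rank ∂_1 = 7 − 6 = 1, and the invariant factors of ∂_1 are all 1, so H_0 = Z.
  H_1: rank ker ∂_1 − rank ∂_2 = (21 − 6) − 13 = 2, and the invariant factors of ∂_2 are all 1, so H_1 = Z^2.
  H_2: rank ker ∂_2 − rank ∂_3 = (14 − 13) − 0 = 1, and there is no ∂_3, so H_2 = Z.

As a check, the Euler characteristic is 7 − 21 + 14 = 0, which agrees with 1 − 2 + 1 = 0.

H_0 ≅ Z,  H_1 ≅ Z^2,  H_2 ≅ Z.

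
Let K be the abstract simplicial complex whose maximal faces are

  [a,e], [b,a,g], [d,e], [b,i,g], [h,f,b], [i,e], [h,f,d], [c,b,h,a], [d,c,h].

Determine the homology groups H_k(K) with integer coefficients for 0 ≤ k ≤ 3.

K has 9 vertices, 18 edges, 9 triangles, 1 3-simplex.
rank ∂_0 = 0, rank ∂_1 = 8 ⇒ b_0 = 9 − 0 − 8 = 1; all invariant factors of ∂_1 are 1 so no torsion. So H_0 ≅ Z.
rank ∂_1 = 8, rank ∂_2 = 8 ⇒ b_1 = 18 − 8 − 8 = 2; all invariant factors of ∂_2 are 1 so no torsion. So H_1 ≅ Z^2.
rank ∂_2 = 8, rank ∂_3 = 1 ⇒ b_2 = 9 − 8 − 1 = 0; all invariant factors of ∂_3 are 1 so no torsion. So H_2 ≅ 0.
rank ∂_3 = 1, rank ∂_4 = 0 ⇒ b_3 = 1 − 1 − 0 = 0. So H_3 ≅ 0.

H_0 ≅ Z,  H_1 ≅ Z^2,  H_2 = 0,  H_3 = 0.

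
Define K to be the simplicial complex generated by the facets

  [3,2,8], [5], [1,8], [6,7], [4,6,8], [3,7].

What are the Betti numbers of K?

Order the vertices as 1 < 2 < 3 < 4 < 5 < 6 < 7 < 8. Listing each simplex with vertices in this order, K has dimension 2 with simplices:

  0-simplices (8): [1], [2], [3], [4], [5], [6], [7], [8]
  1-simplices (9): [1,8], [2,3], [2,8], [3,7], [3,8], [4,6], [4,8], [6,7], [6,8]
  2-simplices (2): [2,3,8], [4,6,8]

giving chain groups C_0 ≅ Z^8, C_1 ≅ Z^9, C_2 ≅ Z^2.

∂_1: C_1 → C_0 sends each edge [p,q] (with p < q) to q − p. For instance
  ∂[2,8] = [8] − [2].
This gives a 8×9 integer matrix of rank 6; reducing to Smith normal form yields diagonal entries (1,1,1,1,1,1).

Boundary ∂_2: C_2 → C_1 maps a triangle to the signed sum of its edges. For instance
  ∂[4,6,8] = [6,8] − [4,8] + [4,6],
  ∂[2,3,8] = [3,8] − [2,8] + [2,3].
The resulting 9×2 matrix has rank 2, and its Smith normal form has invariant factors (1,1).

Computing H_k = (kernel of ∂_k) / (image of ∂_{k+1}):

  H_0: rank C_0 − rank ∂_1 = 8 − 6 = 2, and the invariant factors of ∂_1 are all 1, so H_0 = Z^2.
  H_1: rank ker ∂_1 − rank ∂_2 = (9 − 6) − 2 = 1, and the invariant factors of ∂_2 are all 1, so H_1 = Z.
  H_2: rank ker ∂_2 − rank ∂_3 = (2 − 2) − 0 = 0, and there is no ∂_3, so H_2 = 0.

As a check, the Euler characteristic is 8 − 9 + 2 = 1, which agrees with 2 − 1 + 0 = 1.

Hence the Betti numbers are b_0 = 2, b_1 = 1, b_2 = 0.

b_0 = 2, b_1 = 1, b_2 = 0.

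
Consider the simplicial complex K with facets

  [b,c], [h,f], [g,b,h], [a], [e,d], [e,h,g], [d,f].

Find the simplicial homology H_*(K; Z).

H_0 = Z^2,  H_1 = Z,  H_2 = 0.

K has 8 vertices, 9 edges, 2 triangles.
rank ∂_0 = 0, rank ∂_1 = 6 ⇒ b_0 = 8 − 0 − 6 = 2; all invariant factors of ∂_1 are 1 so no torsion. So H_0 ≅ Z^2.
rank ∂_1 = 6, rank ∂_2 = 2 ⇒ b_1 = 9 − 6 − 2 = 1; all invariant factors of ∂_2 are 1 so no torsion. So H_1 ≅ Z.
rank ∂_2 = 2, rank ∂_3 = 0 ⇒ b_2 = 2 − 2 − 0 = 0. So H_2 ≅ 0.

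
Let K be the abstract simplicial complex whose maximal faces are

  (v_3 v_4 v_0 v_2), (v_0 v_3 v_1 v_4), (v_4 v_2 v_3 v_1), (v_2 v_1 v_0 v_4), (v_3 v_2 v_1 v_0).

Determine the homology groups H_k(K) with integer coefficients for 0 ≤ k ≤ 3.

Take the total order v_0 < v_1 < v_2 < v_3 < v_4 on the vertex set. Then K (dimension 3) consists of the simplices:

  0-simplices (5): [v_0], [v_1], [v_2], [v_3], [v_4]
  1-simplices (10): [v_0,v_1], [v_0,v_2], [v_0,v_3], [v_0,v_4], [v_1,v_2], [v_1,v_3], [v_1,v_4], [v_2,v_3], [v_2,v_4], [v_3,v_4]
  2-simplices (10): [v_0,v_1,v_2], [v_0,v_1,v_3], [v_0,v_1,v_4], [v_0,v_2,v_3], [v_0,v_2,v_4], [v_0,v_3,v_4], [v_1,v_2,v_3], [v_1,v_2,v_4], [v_1,v_3,v_4], [v_2,v_3,v_4]
  3-simplices (5): [v_0,v_1,v_2,v_3], [v_0,v_1,v_2,v_4], [v_0,v_1,v_3,v_4], [v_0,v_2,v_3,v_4], [v_1,v_2,v_3,v_4]

so the chain groups are C_0 ≅ Z^5, C_1 ≅ Z^10, C_2 ≅ Z^10, C_3 ≅ Z^5.

The boundary map ∂_1: C_1 → C_0 sends each edge [p,q] (with p < q) to q − p.
As a 5×10 matrix over Z this has rank 4, with invariant factors (1,1,1,1).

Boundary ∂_2: C_2 → C_1 acts by ∂[p,q,r] = [q,r] − [p,r] + [p,q]. For instance
  ∂[v_0,v_1,v_4] = [v_1,v_4] − [v_0,v_4] + [v_0,v_1],
  ∂[v_0,v_2,v_4] = [v_2,v_4] − [v_0,v_4] + [v_0,v_2].
The 10×10 boundary matrix has rank 6 and Smith normal form diag(1,1,1,1,1,1).

∂_3: C_3 → C_2 sends each 3-simplex σ to the alternating sum Σ_i (−1)^i (σ with its i-th vertex removed). For instance
  ∂[v_0,v_1,v_2,v_3] = [v_1,v_2,v_3] − [v_0,v_2,v_3] + [v_0,v_1,v_3] − [v_0,v_1,v_2],
  ∂[v_0,v_2,v_3,v_4] = [v_2,v_3,v_4] − [v_0,v_3,v_4] + [v_0,v_2,v_4] − [v_0,v_2,v_3].
The 10×5 boundary matrix has rank 4 and Smith normal form diag(1,1,1,1).

From H_k ≅ ker(∂_k) / im(∂_{k+1}) we obtain:

  H_0: rank C_0 − rank ∂_1 = 5 − 4 = 1, and the invariant factors of ∂_1 are all 1, so H_0 ≅ Z.
  H_1: rank ker ∂_1 − rank ∂_2 = (10 − 4) − 6 = 0, and the invariant factors of ∂_2 are all 1, so H_1 ≅ 0.
  H_2: rank ker ∂_2 − rank ∂_3 = (10 − 6) − 4 = 0, and the invariant factors of ∂_3 are all 1, so H_2 ≅ 0.
  H_3: rank ker ∂_3 − rank ∂_4 = (5 − 4) − 0 = 1, and there is no ∂_4, so H_3 ≅ Z.

As a check, the Euler characteristic is 5 − 10 + 10 − 5 = 0, which agrees with 1 − 0 + 0 − 1 = 0.

H_0 = Z,  H_1 = 0,  H_2 = 0,  H_3 = Z.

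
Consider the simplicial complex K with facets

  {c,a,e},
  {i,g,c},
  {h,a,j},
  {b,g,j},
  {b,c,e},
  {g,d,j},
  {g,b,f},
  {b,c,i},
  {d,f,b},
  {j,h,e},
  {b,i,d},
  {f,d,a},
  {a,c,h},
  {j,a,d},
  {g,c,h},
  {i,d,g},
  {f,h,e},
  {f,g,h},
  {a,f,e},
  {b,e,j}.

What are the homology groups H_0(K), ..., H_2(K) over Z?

H_0 ≅ Z,  H_1 ≅ Z ⊕ Z/2Z,  H_2 = 0.

Take the total order a < b < c < d < e < f < g < h < i < j on the vertex set. Then K (dimension 2) consists of the simplices:

  0-simplices (10): a, b, c, d, e, f, g, h, i, j
  1-simplices (30): ac, ad, ae, af, ah, aj, bc, bd, be, bf, bg, bi, bj, ce, cg, ch, ci, df, dg, di, dj, ef, eh, ej, fg, fh, gh, gi, gj, hj
  2-simplices (20): ace, ach, adf, adj, aef, ahj, bce, bci, bdf, bdi, bej, bfg, bgj, cgh, cgi, dgi, dgj, efh, ehj, fgh

Hence C_0 ≅ Z^10, C_1 ≅ Z^30, C_2 ≅ Z^20.

The boundary map ∂_1: C_1 → C_0 sends each edge [p,q] (with p < q) to q − p.
As a 10×30 matrix over Z this has rank 9, with invariant factors (1,1,1,1,1,1,1,1,1).

The boundary map ∂_2: C_2 → C_1 acts by ∂[p,q,r] = [q,r] − [p,r] + [p,q]. For instance
  ∂ace = ce − ae + ac,
  ∂bgj = gj − bj + bg.
This gives a 30×20 integer matrix of rank 20; reducing to Smith normal form yields diagonal entries (1,1,1,1,1,1,1,1,1,1,1,1,1,1,1,1,1,1,1,2).

Computing H_k = (kernel of ∂_k) / (image of ∂_{k+1}):

  H_0: rank C_0 − rank ∂_1 = 10 − 9 = 1, and the invariant factors of ∂_1 are all 1, so H_0 ≅ Z.
  H_1: rank ker ∂_1 − rank ∂_2 = (30 − 9) − 20 = 1, and ∂_2 has invariant factor 2 > 1, so H_1 ≅ Z ⊕ Z/2Z.
  H_2: rank ker ∂_2 − rank ∂_3 = (20 − 20) − 0 = 0, and there is no ∂_3, so H_2 ≅ 0.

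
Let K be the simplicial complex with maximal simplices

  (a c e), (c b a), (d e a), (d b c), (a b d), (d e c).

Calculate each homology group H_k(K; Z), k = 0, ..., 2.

We work with the vertex ordering a < b < c < d < e. The simplices of K, each written with vertices in increasing order, are:

  0-simplices (5): a, b, c, d, e
  1-simplices (9): ab, ac, ad, ae, bc, bd, cd, ce, de
  2-simplices (6): abc, abd, ace, ade, bcd, cde

giving chain groups C_0 ≅ Z^5, C_1 ≅ Z^9, C_2 ≅ Z^6.

∂_1: C_1 → C_0 is given by ∂[p,q] = [q] − [p]. For instance
  ∂ac = c − a.
The resulting 5×9 matrix has rank 4, and its Smith normal form has invariant factors (1,1,1,1).

Boundary ∂_2: C_2 → C_1 sends each 2-simplex [p,q,r] to [q,r] − [p,r] + [p,q]. For instance
  ∂cde = de − ce + cd,
  ∂ace = ce − ae + ac.
As a 9×6 matrix over Z this has rank 5, with invariant factors (1,1,1,1,1).

Now H_k = ker ∂_k / im ∂_{k+1}, so:

  H_0: rank C_0 − rank ∂_1 = 5 − 4 = 1, and the invariant factors of ∂_1 are all 1, so H_0 ≅ Z.
  H_1: rank ker ∂_1 − rank ∂_2 = (9 − 4) − 5 = 0, and the invariant factors of ∂_2 are all 1, so H_1 ≅ 0.
  H_2: rank ker ∂_2 − rank ∂_3 = (6 − 5) − 0 = 1, and there is no ∂_3, so H_2 ≅ Z.

H_0 ≅ Z,  H_1 = 0,  H_2 ≅ Z.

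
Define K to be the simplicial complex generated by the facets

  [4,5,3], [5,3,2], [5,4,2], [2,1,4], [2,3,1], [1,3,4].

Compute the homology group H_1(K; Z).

H_1 = 0.

We work with the vertex ordering 1 < 2 < 3 < 4 < 5. The simplices of K, each written with vertices in increasing order, are:

  0-simplices (5): [1], [2], [3], [4], [5]
  1-simplices (9): [1,2], [1,3], [1,4], [2,3], [2,4], [2,5], [3,4], [3,5], [4,5]
  2-simplices (6): [1,2,3], [1,2,4], [1,3,4], [2,3,5], [2,4,5], [3,4,5]

Hence C_0 ≅ Z^5, C_1 ≅ Z^9, C_2 ≅ Z^6.

The boundary map ∂_1: C_1 → C_0 sends each edge [p,q] (with p < q) to q − p.
The 5×9 boundary matrix has rank 4 and Smith normal form diag(1,1,1,1).

∂_2: C_2 → C_1 sends each 2-simplex [p,q,r] to [q,r] − [p,r] + [p,q]. For instance
  ∂[1,2,3] = [2,3] − [1,3] + [1,2],
  ∂[1,3,4] = [3,4] − [1,4] + [1,3].
As a 9×6 matrix over Z this has rank 5, with invariant factors (1,1,1,1,1).

From H_k ≅ ker(∂_k) / im(∂_{k+1}) we obtain:

  H_1: rank ker ∂_1 − rank ∂_2 = (9 − 4) − 5 = 0, and the invariant factors of ∂_2 are all 1, so H_1 ≅ 0.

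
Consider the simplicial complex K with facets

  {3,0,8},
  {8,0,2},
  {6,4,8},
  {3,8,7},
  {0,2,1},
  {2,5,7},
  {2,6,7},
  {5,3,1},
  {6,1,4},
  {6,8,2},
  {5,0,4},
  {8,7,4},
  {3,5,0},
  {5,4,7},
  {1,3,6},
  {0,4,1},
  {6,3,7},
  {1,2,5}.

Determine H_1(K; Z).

Order the vertices as 0 < 1 < 2 < 3 < 4 < 5 < 6 < 7 < 8. Listing each simplex with vertices in this order, K has dimension 2 with simplices:

  0-simplices (9): [0], [1], [2], [3], [4], [5], [6], [7], [8]
  1-simplices (27): (27 of them)
  2-simplices (18): [0,1,2], [0,1,4], [0,2,8], [0,3,5], [0,3,8], [0,4,5], [1,2,5], [1,3,5], [1,3,6], [1,4,6], [2,5,7], [2,6,7], [2,6,8], [3,6,7], [3,7,8], [4,5,7], [4,6,8], [4,7,8]

giving chain groups C_0 ≅ Z^9, C_1 ≅ Z^27, C_2 ≅ Z^18.

The boundary map ∂_1: C_1 → C_0 is given by ∂[p,q] = [q] − [p].
This gives a 9×27 integer matrix of rank 8; reducing to Smith normal form yields diagonal entries (1,1,1,1,1,1,1,1).

∂_2: C_2 → C_1 acts by ∂[p,q,r] = [q,r] − [p,r] + [p,q]. For instance
  ∂[3,7,8] = [7,8] − [3,8] + [3,7],
  ∂[0,3,8] = [3,8] − [0,8] + [0,3].
The 27×18 boundary matrix has rank 18 and Smith normal form diag(1,1,1,1,1,1,1,1,1,1,1,1,1,1,1,1,1,2).

From H_k ≅ ker(∂_k) / im(∂_{k+1}) we obtain:

  H_1: rank ker ∂_1 − rank ∂_2 = (27 − 8) − 18 = 1, and ∂_2 has invariant factor 2 > 1, so H_1 = Z ⊕ Z/2.

(K is a triangulation of the Klein bottle.)

H_1 = Z ⊕ Z/2.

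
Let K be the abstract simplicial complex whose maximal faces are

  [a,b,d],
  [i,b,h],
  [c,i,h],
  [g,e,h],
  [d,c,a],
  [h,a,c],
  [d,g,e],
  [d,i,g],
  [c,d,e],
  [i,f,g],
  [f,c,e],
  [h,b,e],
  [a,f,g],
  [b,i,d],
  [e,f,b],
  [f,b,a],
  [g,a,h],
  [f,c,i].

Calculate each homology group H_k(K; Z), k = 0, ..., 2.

H_0 ≅ Z,  H_1 ≅ Z^2,  H_2 ≅ Z.

Take the total order a < b < c < d < e < f < g < h < i on the vertex set. Then K (dimension 2) consists of the simplices:

  0-simplices (9): a, b, c, d, e, f, g, h, i
  1-simplices (27): ab, ac, ad, af, ag, ah, bd, be, bf, bh, bi, cd, ce, cf, ch, ci, de, dg, di, ef, eg, eh, fg, fi, gh, gi, hi
  2-simplices (18): abd, abf, acd, ach, afg, agh, bdi, bef, beh, bhi, cde, cef, cfi, chi, deg, dgi, egh, fgi

giving chain groups C_0 ≅ Z^9, C_1 ≅ Z^27, C_2 ≅ Z^18.

∂_1: C_1 → C_0 is given by ∂[p,q] = [q] − [p]. For instance
  ∂fg = g − f.
This gives a 9×27 integer matrix of rank 8; reducing to Smith normal form yields diagonal entries (1,1,1,1,1,1,1,1).

The boundary map ∂_2: C_2 → C_1 maps a triangle to the signed sum of its edges. For instance
  ∂beh = eh − bh + be,
  ∂agh = gh − ah + ag.
The 27×18 boundary matrix has rank 17 and Smith normal form diag(1,1,1,1,1,1,1,1,1,1,1,1,1,1,1,1,1).

Computing H_k = (kernel of ∂_k) / (image of ∂_{k+1}):

  H_0: rank C_0 − rank ∂_1 = 9 − 8 = 1, and the invariant factors of ∂_1 are all 1, so H_0 ≅ Z.
  H_1: rank ker ∂_1 − rank ∂_2 = (27 − 8) − 17 = 2, and the invariant factors of ∂_2 are all 1, so H_1 ≅ Z^2.
  H_2: rank ker ∂_2 − rank ∂_3 = (18 − 17) − 0 = 1, and there is no ∂_3, so H_2 ≅ Z.

As a check, the Euler characteristic is 9 − 27 + 18 = 0, which agrees with 1 − 2 + 1 = 0.
(K is a triangulation of the torus T^2.)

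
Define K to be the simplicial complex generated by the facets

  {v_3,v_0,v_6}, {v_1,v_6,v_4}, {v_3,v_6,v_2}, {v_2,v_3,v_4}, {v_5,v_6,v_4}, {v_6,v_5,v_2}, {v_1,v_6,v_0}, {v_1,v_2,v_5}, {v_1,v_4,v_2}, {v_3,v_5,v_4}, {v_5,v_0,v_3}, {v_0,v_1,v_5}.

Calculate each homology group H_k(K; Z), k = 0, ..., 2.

H_0 ≅ Z,  H_1 ≅ Z_2,  H_2 = 0.

Take the total order v_0 < v_1 < v_2 < v_3 < v_4 < v_5 < v_6 on the vertex set. Then K (dimension 2) consists of the simplices:

  0-simplices (7): [v_0], [v_1], [v_2], [v_3], [v_4], [v_5], [v_6]
  1-simplices (18): (18 of them)
  2-simplices (12): (12 of them)

so the chain groups are C_0 ≅ Z^7, C_1 ≅ Z^18, C_2 ≅ Z^12.

The boundary map ∂_1: C_1 → C_0 sends each edge [p,q] (with p < q) to q − p.
The 7×18 boundary matrix has rank 6 and Smith normal form diag(1,1,1,1,1,1).

∂_2: C_2 → C_1 acts by ∂[p,q,r] = [q,r] − [p,r] + [p,q]. For instance
  ∂[v_0,v_3,v_6] = [v_3,v_6] − [v_0,v_6] + [v_0,v_3],
  ∂[v_1,v_4,v_6] = [v_4,v_6] − [v_1,v_6] + [v_1,v_4].
The 18×12 boundary matrix has rank 12 and Smith normal form diag(1,1,1,1,1,1,1,1,1,1,1,2).

Reading off H_k = ker ∂_k / im ∂_{k+1}:

  H_0: rank C_0 − rank ∂_1 = 7 − 6 = 1, and the invariant factors of ∂_1 are all 1, so H_0 = Z.
  H_1: rank ker ∂_1 − rank ∂_2 = (18 − 6) − 12 = 0, and ∂_2 has invariant factor 2 > 1, so H_1 = Z_2.
  H_2: rank ker ∂_2 − rank ∂_3 = (12 − 12) − 0 = 0, and there is no ∂_3, so H_2 = 0.

(K is a triangulation of the real projective plane RP^2.)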